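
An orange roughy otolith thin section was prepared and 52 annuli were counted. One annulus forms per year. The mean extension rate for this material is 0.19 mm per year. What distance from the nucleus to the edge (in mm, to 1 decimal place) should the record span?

52 years of growth are recorded.
52 years at 0.19 mm/year gives 0.19 × 52 = 9.9 mm.

9.9 mm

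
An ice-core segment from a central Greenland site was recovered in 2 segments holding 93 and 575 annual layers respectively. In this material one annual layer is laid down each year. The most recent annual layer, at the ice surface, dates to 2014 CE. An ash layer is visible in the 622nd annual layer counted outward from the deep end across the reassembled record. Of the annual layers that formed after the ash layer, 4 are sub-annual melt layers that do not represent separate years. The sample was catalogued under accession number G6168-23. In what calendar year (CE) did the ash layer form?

1972 CE

Total annual layers = 93 + 575 = 668.
The ash layer sits at annual layer 622 from the deep end, so 668 − 622 = 46 annual layers formed after it.
46 − 4 false = 42 true annual layers after the ash layer.
The annual layer at the ice surface is 2014 CE, so the ash layer dates to 2014 − 42 = 1972 CE.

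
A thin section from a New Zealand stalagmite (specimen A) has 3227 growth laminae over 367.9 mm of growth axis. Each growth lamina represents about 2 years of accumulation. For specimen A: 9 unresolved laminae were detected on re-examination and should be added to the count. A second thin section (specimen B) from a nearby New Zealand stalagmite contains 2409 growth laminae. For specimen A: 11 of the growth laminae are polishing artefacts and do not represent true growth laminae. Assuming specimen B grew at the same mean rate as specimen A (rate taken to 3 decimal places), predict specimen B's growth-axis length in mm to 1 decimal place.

274.6 mm

Specimen A: correcting the raw count gives 3227 − 11 + 9 = 3225 true growth laminae.
Specimen A: at 2 years per growth lamina, 3225 × 2 = 6450 years.
A: 367.9 mm over 6450 years gives 367.9 / 6450 ≈ 0.057 mm/year.
Specimen B: 2409 growth laminae at 2 years each span 2409 × 2 = 4818 years. Length of B = 0.057 × 4818 = 274.6 mm.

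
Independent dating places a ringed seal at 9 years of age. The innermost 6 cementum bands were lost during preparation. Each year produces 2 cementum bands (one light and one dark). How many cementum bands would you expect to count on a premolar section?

12 cementum bands

Expected cementum bands: 9 × 2 = 18.
18 − 6 missed = 12 cementum bands expected in the prepared section.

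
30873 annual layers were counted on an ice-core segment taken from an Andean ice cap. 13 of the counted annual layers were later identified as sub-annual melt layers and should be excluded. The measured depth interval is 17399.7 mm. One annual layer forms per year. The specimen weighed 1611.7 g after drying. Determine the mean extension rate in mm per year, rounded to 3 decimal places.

Correcting the raw count gives 30873 − 13 = 30860 true annual layers.
17399.7 mm over 30860 years gives 17399.7 / 30860 ≈ 0.564 mm per year.

0.564 mm per year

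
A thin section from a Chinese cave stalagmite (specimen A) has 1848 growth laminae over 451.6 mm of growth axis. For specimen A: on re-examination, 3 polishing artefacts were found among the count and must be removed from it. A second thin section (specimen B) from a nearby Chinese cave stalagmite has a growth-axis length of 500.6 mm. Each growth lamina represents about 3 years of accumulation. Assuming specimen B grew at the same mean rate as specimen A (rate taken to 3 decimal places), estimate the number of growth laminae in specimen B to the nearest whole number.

2035 growth laminae

Specimen A: after corrections the count is 1848 − 3 = 1845 growth laminae.
Specimen A: multiplying by 3 years per growth lamina: 1845 × 3 = 5535 years.
A: Mean rate = 451.6 mm / 5535 years ≈ 0.082 mm/year.
Specimen B: 500.6 mm / 0.082 mm per year = 6104.88 years; at 3 years per growth lamina that is 6104.88 / 3 ≈ 2035 growth laminae.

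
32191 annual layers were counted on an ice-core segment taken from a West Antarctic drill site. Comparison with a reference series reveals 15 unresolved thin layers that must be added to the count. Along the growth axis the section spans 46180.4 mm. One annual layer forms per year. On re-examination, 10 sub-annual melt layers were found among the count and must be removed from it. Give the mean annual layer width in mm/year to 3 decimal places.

Correcting the raw count gives 32191 − 10 + 15 = 32196 true annual layers.
Extension rate ≈ 46180.4 / 32196 = 1.434 mm/year.

1.434 mm/year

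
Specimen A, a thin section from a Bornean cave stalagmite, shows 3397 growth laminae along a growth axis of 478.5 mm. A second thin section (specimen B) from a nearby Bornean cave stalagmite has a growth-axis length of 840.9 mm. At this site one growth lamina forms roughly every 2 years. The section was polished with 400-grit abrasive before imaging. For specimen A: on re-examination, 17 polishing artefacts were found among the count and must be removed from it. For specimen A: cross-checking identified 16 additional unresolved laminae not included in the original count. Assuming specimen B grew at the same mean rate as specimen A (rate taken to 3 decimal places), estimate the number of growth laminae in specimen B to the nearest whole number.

6006 growth laminae

Specimen A: after corrections the count is 3397 − 17 + 16 = 3396 growth laminae.
Specimen A: at 2 years per growth lamina, 3396 × 2 = 6792 years.
A: Mean rate = 478.5 mm / 6792 years ≈ 0.070 mm per year.
B spans 840.9 / 0.070 = 12012.86 years; at 2 years per growth lamina that is 12012.86 / 2 ≈ 6006 growth laminae.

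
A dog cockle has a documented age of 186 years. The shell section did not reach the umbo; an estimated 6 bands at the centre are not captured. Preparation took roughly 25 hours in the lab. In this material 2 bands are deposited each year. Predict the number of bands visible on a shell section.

366 bands

Expected bands: 186 × 2 = 372.
Less the 6 uncaptured bands: 372 − 6 = 366.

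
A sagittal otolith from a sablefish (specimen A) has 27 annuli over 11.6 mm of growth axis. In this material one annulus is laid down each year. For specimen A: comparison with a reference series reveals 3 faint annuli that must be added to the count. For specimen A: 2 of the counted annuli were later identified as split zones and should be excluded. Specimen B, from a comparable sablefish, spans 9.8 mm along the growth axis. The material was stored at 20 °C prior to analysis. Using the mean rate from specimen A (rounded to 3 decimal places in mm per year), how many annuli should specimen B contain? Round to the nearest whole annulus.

24 annuli

Specimen A: after corrections the count is 27 − 2 + 3 = 28 annuli.
A: Mean rate = 11.6 mm / 28 years ≈ 0.414 mm/yr.
B spans 9.8 / 0.414 = 23.67 years ≈ 24 annuli.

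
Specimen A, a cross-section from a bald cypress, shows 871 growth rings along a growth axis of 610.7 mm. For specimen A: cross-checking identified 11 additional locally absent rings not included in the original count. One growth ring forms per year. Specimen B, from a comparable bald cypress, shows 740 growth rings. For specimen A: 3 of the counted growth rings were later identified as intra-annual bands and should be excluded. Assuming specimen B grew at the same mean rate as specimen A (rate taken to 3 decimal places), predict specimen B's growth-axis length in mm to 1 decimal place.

514.3 mm

Specimen A: after corrections the count is 871 − 3 + 11 = 879 growth rings.
A: Extension rate ≈ 610.7 / 879 = 0.695 mm per year.
B's length ≈ 0.695 × 740 = 514.3 mm.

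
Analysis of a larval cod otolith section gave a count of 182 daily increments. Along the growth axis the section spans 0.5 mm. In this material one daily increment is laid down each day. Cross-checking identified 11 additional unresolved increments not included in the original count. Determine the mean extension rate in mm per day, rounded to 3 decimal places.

0.003 mm per day

Adjusted count: 182 + 11 = 193 daily increments.
Mean rate = 0.5 mm / 193 days ≈ 0.003 mm per day.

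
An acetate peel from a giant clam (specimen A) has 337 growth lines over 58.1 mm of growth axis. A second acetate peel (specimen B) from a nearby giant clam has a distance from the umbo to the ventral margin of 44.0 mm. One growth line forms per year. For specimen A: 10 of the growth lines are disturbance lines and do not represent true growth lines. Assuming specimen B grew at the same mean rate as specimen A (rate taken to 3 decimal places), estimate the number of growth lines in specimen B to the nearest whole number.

Specimen A: after corrections the count is 337 − 10 = 327 growth lines.
A: Mean rate = 58.1 mm / 327 years ≈ 0.178 mm per year.
For B, 44.0 / 0.178 = 247.19 years ≈ 247 growth lines.

247 growth lines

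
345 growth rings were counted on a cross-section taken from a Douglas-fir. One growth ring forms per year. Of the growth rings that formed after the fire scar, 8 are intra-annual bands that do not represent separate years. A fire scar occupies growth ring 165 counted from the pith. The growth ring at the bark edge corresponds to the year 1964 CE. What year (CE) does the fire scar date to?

1792 CE

Between growth ring 165 and the bark edge there are 345 − 165 = 180 growth rings.
Removing the 8 false growth rings leaves 180 − 8 = 172 true growth rings beyond the fire scar.
1964 − 172 = 1792 CE.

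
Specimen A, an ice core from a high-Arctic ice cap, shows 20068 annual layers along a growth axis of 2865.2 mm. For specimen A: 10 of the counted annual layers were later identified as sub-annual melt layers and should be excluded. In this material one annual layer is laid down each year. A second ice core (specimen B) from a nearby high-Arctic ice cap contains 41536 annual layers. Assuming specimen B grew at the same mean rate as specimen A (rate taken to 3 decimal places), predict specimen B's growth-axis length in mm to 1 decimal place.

Specimen A: after corrections the count is 20068 − 10 = 20058 annual layers.
A: 2865.2 mm over 20058 years gives 2865.2 / 20058 ≈ 0.143 mm/year.
For B, 0.143 mm/year × 41536 years = 5939.6 mm.

5939.6 mm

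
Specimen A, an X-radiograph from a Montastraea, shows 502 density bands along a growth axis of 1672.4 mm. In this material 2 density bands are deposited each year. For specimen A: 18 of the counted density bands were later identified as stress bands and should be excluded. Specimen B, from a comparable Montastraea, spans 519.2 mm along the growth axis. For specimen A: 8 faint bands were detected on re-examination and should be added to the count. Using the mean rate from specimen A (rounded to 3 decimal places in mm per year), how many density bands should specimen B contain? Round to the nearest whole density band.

Specimen A: true density band count = 502 − 18 + 8 = 492.
Specimen A: with 2 density bands per year, 492 / 2 = 246 years.
A: 1672.4 mm over 246 years gives 1672.4 / 246 ≈ 6.798 mm per year.
For B, 519.2 / 6.798 = 76.38 years; at 2 density bands per year that is 76.38 × 2 ≈ 153 density bands.

153 density bands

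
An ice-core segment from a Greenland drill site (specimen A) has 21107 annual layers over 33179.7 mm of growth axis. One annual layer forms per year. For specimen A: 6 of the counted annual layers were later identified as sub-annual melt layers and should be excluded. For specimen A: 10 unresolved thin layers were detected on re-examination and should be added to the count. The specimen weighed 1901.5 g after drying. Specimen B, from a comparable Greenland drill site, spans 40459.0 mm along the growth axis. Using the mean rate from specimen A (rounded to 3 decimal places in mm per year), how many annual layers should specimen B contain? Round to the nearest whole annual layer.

Specimen A: true annual layer count = 21107 − 6 + 10 = 21111.
A: 33179.7 mm over 21111 years gives 33179.7 / 21111 ≈ 1.572 mm/yr.
B spans 40459.0 / 1.572 = 25737.28 years ≈ 25737 annual layers.

25737 annual layers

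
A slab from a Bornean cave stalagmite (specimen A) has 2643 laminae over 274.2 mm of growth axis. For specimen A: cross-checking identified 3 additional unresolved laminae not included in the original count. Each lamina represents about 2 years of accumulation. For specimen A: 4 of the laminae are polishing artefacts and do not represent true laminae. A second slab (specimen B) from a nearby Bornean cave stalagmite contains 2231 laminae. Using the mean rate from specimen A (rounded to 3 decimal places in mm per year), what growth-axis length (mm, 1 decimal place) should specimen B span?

Specimen A: after corrections the count is 2643 − 4 + 3 = 2642 laminae.
Specimen A: 2642 laminae at 2 years each span 2642 × 2 = 5284 years.
A: 274.2 mm over 5284 years gives 274.2 / 5284 ≈ 0.052 mm per year.
Specimen B: at 2 years per lamina, 2231 × 2 = 4462 years. For B, 0.052 mm/year × 4462 years = 232.0 mm.

232.0 mm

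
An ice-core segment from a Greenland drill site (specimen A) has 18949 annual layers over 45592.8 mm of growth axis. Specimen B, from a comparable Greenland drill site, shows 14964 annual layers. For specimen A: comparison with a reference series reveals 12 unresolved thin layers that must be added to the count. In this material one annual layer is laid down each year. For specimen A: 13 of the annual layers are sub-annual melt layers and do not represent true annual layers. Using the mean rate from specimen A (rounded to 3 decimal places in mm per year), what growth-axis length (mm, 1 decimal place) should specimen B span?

Specimen A: true annual layer count = 18949 − 13 + 12 = 18948.
A: 45592.8 mm over 18948 years gives 45592.8 / 18948 ≈ 2.406 mm/yr.
For B, 2.406 mm/year × 14964 years = 36003.4 mm.

36003.4 mm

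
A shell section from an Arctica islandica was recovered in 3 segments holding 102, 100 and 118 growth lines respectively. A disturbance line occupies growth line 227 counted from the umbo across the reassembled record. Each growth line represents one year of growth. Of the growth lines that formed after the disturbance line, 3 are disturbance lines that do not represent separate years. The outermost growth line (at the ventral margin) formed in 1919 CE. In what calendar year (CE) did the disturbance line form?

Total growth lines = 102 + 100 + 118 = 320.
The disturbance line sits at growth line 227 from the umbo, so 320 − 227 = 93 growth lines formed after it.
93 − 3 false = 90 true growth lines after the disturbance line.
The growth line at the ventral margin is 1919 CE, so the disturbance line dates to 1919 − 90 = 1829 CE.

1829 CE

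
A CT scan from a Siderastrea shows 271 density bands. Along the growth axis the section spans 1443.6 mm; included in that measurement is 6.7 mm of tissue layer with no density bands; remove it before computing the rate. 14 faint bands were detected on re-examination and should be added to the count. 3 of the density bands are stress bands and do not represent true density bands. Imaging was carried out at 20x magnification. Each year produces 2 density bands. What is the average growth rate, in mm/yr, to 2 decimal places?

10.19 mm/yr

True density band count = 271 − 3 + 14 = 282.
With 2 density bands per year, 282 / 2 = 141 years.
Net length = 1443.6 − 6.7 = 1436.9 mm.
Mean rate = 1436.9 mm / 141 years ≈ 10.19 mm/yr.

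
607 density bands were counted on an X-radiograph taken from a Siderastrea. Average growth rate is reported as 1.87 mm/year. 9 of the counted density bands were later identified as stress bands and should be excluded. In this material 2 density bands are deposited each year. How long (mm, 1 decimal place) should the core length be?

True density band count = 607 − 9 = 598.
Dividing by 2 density bands per year: 598 / 2 = 299 years.
Predicted length = 1.87 mm/year × 299 years = 559.1 mm.

559.1 mm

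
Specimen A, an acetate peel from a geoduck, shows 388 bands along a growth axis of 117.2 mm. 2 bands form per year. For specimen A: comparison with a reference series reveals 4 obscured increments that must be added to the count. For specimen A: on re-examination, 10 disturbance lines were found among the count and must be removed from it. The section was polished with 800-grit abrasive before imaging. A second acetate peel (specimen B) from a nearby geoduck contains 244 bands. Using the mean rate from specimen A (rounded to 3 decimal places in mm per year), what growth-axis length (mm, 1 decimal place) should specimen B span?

74.9 mm

Specimen A: after corrections the count is 388 − 10 + 4 = 382 bands.
Specimen A: dividing by 2 bands per year: 382 / 2 = 191 years.
A: Extension rate ≈ 117.2 / 191 = 0.614 mm/yr.
Specimen B: 244 bands at 2 per year is 244 / 2 = 122 years. Length of B = 0.614 × 122 = 74.9 mm.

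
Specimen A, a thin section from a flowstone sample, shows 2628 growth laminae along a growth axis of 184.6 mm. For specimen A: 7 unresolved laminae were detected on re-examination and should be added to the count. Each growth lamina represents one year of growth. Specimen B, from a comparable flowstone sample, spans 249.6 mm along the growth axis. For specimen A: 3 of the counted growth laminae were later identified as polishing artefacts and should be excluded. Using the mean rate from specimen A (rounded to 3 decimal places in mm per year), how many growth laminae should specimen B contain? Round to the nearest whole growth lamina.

Specimen A: true growth lamina count = 2628 − 3 + 7 = 2632.
A: 184.6 mm over 2632 years gives 184.6 / 2632 ≈ 0.070 mm per year.
B spans 249.6 / 0.070 = 3565.71 years ≈ 3566 growth laminae.

3566 growth laminae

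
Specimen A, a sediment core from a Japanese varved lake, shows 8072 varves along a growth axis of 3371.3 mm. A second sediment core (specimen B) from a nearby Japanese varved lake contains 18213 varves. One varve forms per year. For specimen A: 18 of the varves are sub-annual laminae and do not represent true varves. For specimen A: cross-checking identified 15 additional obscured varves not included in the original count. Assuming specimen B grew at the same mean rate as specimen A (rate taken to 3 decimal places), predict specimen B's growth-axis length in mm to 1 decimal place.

Specimen A: true varve count = 8072 − 18 + 15 = 8069.
A: Mean rate = 3371.3 mm / 8069 years ≈ 0.418 mm/year.
Length of B = 0.418 × 18213 = 7613.0 mm.

7613.0 mm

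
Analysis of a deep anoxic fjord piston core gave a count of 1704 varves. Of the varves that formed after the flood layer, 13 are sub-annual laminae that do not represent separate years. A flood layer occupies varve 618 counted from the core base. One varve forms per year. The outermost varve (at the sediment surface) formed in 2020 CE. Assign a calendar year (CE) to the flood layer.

947 CE

Between varve 618 and the sediment surface there are 1704 − 618 = 1086 varves.
Removing the 13 false varves leaves 1086 − 13 = 1073 true varves beyond the flood layer.
Counting back 1073 years from 2020 CE places the flood layer in 2020 − 1073 = 947 CE.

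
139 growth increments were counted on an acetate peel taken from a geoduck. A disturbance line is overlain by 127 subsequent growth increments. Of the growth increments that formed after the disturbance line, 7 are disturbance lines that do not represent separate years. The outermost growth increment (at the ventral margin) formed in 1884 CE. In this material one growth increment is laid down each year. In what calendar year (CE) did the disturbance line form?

There are 127 growth increments younger than the disturbance line.
Excluding 7 false growth increments: 127 − 7 = 120.
The growth increment at the ventral margin is 1884 CE, so the disturbance line dates to 1884 − 120 = 1764 CE.

1764 CE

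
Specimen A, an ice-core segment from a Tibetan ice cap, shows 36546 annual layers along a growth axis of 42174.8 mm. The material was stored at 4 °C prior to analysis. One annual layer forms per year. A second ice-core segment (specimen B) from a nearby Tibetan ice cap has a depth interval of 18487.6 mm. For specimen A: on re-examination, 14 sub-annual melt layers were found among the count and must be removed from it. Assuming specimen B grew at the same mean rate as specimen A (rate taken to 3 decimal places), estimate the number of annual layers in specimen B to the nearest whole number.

Specimen A: adjusted count: 36546 − 14 = 36532 annual layers.
A: 42174.8 mm over 36532 years gives 42174.8 / 36532 ≈ 1.154 mm/year.
For B, 18487.6 / 1.154 = 16020.45 years ≈ 16020 annual layers.

16020 annual layers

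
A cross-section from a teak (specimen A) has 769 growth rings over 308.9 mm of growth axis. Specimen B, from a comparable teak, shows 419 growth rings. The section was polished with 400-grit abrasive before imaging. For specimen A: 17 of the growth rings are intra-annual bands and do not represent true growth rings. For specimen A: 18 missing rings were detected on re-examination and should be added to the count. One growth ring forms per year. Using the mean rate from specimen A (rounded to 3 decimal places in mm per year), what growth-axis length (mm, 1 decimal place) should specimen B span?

Specimen A: adjusted count: 769 − 17 + 18 = 770 growth rings.
A: Extension rate ≈ 308.9 / 770 = 0.401 mm/yr.
Length of B = 0.401 × 419 = 168.0 mm.

168.0 mm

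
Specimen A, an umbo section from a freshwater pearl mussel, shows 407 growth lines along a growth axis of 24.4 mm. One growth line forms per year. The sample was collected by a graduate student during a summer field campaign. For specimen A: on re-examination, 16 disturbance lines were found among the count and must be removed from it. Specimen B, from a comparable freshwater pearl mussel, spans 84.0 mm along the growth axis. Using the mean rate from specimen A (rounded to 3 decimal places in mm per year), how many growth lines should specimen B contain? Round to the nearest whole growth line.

1355 growth lines

Specimen A: correcting the raw count gives 407 − 16 = 391 true growth lines.
A: 24.4 mm over 391 years gives 24.4 / 391 ≈ 0.062 mm/year.
For B, 84.0 / 0.062 = 1354.84 years ≈ 1355 growth lines.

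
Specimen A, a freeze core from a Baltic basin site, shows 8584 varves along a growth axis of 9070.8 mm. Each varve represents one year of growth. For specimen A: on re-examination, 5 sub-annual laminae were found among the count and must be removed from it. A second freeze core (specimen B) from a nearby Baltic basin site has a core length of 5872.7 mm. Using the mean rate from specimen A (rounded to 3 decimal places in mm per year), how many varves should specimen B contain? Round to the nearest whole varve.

5556 varves

Specimen A: correcting the raw count gives 8584 − 5 = 8579 true varves.
A: 9070.8 mm over 8579 years gives 9070.8 / 8579 ≈ 1.057 mm/year.
B spans 5872.7 / 1.057 = 5556.01 years ≈ 5556 varves.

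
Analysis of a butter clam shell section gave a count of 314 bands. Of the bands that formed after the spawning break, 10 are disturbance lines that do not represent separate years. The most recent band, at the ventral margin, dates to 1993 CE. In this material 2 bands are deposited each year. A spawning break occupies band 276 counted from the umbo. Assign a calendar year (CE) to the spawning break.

Between band 276 and the ventral margin there are 314 − 276 = 38 bands.
Removing the 10 false bands leaves 38 − 10 = 28 true bands beyond the spawning break.
Dividing by 2 bands per year: 28 / 2 = 14 years.
1993 − 14 = 1979 CE.

1979 CE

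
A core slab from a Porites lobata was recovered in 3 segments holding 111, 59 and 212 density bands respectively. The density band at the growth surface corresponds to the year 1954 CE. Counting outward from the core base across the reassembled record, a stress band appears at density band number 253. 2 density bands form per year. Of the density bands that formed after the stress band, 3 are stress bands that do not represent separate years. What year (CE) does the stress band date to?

1891 CE

Total density bands = 111 + 59 + 212 = 382.
382 − 253 = 129 density bands lie beyond the stress band toward the growth surface.
Removing the 3 false density bands leaves 129 − 3 = 126 true density bands beyond the stress band.
126 density bands at 2 per year is 126 / 2 = 63 years.
Counting back 63 years from 1954 CE places the stress band in 1954 − 63 = 1891 CE.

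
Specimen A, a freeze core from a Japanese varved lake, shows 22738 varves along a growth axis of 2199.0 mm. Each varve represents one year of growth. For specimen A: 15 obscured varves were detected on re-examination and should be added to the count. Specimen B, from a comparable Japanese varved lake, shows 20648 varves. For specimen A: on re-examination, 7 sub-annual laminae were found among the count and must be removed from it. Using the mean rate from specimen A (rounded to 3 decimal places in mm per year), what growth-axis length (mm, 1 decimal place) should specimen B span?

2002.9 mm

Specimen A: after corrections the count is 22738 − 7 + 15 = 22746 varves.
A: Mean rate = 2199.0 mm / 22746 years ≈ 0.097 mm/yr.
Length of B = 0.097 × 20648 = 2002.9 mm.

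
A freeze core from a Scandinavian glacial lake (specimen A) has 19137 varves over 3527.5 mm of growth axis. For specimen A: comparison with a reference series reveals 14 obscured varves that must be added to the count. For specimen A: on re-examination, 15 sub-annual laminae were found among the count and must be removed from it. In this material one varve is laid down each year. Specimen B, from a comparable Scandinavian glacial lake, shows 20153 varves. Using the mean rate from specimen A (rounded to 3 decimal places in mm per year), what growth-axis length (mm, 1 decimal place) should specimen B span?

Specimen A: adjusted count: 19137 − 15 + 14 = 19136 varves.
A: Mean rate = 3527.5 mm / 19136 years ≈ 0.184 mm per year.
B's length ≈ 0.184 × 20153 = 3708.2 mm.

3708.2 mm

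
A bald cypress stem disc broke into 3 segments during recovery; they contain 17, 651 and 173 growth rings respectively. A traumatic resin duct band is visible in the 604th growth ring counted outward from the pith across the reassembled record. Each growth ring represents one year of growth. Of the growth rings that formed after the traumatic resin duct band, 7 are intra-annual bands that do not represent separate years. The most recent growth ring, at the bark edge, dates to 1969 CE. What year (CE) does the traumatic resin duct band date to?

Total growth rings = 17 + 651 + 173 = 841.
841 − 604 = 237 growth rings lie beyond the traumatic resin duct band toward the bark edge.
Excluding 7 false growth rings: 237 − 7 = 230.
The growth ring at the bark edge is 1969 CE, so the traumatic resin duct band dates to 1969 − 230 = 1739 CE.

1739 CE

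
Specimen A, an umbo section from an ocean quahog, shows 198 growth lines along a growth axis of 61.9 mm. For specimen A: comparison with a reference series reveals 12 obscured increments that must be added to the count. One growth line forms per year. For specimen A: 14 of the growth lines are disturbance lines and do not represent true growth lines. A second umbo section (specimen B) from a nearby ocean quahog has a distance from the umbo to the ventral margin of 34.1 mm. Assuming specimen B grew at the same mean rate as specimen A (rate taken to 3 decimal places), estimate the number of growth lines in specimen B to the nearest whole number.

108 growth lines

Specimen A: correcting the raw count gives 198 − 14 + 12 = 196 true growth lines.
A: 61.9 mm over 196 years gives 61.9 / 196 ≈ 0.316 mm/year.
For B, 34.1 / 0.316 = 107.91 years ≈ 108 growth lines.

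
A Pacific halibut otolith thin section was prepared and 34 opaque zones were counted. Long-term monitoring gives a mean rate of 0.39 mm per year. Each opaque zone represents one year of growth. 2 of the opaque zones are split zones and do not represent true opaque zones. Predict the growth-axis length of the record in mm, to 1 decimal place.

Adjusted count: 34 − 2 = 32 opaque zones.
32 years at 0.39 mm/year gives 0.39 × 32 = 12.5 mm.

12.5 mm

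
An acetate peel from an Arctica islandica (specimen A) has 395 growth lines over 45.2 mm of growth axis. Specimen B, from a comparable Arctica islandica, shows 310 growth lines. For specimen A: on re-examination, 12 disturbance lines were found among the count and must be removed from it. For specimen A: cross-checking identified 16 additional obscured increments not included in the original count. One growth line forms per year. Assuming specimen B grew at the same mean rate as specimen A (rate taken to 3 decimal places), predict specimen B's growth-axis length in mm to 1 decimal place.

35.0 mm

Specimen A: true growth line count = 395 − 12 + 16 = 399.
A: Mean rate = 45.2 mm / 399 years ≈ 0.113 mm per year.
Length of B = 0.113 × 310 = 35.0 mm.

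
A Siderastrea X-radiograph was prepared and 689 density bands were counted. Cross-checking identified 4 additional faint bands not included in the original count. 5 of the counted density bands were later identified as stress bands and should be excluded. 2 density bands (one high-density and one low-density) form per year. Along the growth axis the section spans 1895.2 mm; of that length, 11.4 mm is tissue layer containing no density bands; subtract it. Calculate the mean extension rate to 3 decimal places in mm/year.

After corrections the count is 689 − 5 + 4 = 688 density bands.
688 density bands at 2 per year is 688 / 2 = 344 years.
Removing the 11.4 mm offcut leaves 1895.2 − 11.4 = 1883.8 mm.
Extension rate ≈ 1883.8 / 344 = 5.476 mm/year.

5.476 mm/year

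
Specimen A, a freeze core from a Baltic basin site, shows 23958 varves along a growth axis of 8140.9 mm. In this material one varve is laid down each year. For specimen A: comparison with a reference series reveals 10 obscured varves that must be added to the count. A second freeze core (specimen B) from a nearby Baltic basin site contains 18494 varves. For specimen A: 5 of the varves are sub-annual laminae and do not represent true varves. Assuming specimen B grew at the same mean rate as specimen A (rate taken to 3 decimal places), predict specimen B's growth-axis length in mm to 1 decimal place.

Specimen A: after corrections the count is 23958 − 5 + 10 = 23963 varves.
A: Extension rate ≈ 8140.9 / 23963 = 0.340 mm/yr.
Length of B = 0.340 × 18494 = 6288.0 mm.

6288.0 mm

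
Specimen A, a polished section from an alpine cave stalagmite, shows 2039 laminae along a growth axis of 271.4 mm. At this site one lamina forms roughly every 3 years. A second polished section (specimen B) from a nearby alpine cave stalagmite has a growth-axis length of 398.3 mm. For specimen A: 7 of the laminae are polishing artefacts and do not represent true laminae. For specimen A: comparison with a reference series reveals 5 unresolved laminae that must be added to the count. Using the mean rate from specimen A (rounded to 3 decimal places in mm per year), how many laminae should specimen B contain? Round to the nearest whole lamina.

3017 laminae

Specimen A: after corrections the count is 2039 − 7 + 5 = 2037 laminae.
Specimen A: at 3 years per lamina, 2037 × 3 = 6111 years.
A: Mean rate = 271.4 mm / 6111 years ≈ 0.044 mm per year.
B spans 398.3 / 0.044 = 9052.27 years; at 3 years per lamina that is 9052.27 / 3 ≈ 3017 laminae.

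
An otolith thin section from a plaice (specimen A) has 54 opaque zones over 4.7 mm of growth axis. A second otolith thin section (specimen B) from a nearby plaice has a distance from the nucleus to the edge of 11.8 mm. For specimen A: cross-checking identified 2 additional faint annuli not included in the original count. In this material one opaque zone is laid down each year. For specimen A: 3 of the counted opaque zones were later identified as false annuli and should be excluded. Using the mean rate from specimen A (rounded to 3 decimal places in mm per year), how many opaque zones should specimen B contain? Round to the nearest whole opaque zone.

Specimen A: adjusted count: 54 − 3 + 2 = 53 opaque zones.
A: 4.7 mm over 53 years gives 4.7 / 53 ≈ 0.089 mm/year.
For B, 11.8 / 0.089 = 132.58 years ≈ 133 opaque zones.

133 opaque zones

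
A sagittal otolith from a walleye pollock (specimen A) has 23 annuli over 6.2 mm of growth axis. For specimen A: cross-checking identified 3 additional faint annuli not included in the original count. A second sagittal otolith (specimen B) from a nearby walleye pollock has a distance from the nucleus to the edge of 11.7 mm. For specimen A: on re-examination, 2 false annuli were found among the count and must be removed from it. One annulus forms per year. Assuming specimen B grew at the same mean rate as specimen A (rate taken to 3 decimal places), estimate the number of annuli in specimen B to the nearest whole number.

45 annuli

Specimen A: true annulus count = 23 − 2 + 3 = 24.
A: Mean rate = 6.2 mm / 24 years ≈ 0.258 mm/yr.
For B, 11.7 / 0.258 = 45.35 years ≈ 45 annuli.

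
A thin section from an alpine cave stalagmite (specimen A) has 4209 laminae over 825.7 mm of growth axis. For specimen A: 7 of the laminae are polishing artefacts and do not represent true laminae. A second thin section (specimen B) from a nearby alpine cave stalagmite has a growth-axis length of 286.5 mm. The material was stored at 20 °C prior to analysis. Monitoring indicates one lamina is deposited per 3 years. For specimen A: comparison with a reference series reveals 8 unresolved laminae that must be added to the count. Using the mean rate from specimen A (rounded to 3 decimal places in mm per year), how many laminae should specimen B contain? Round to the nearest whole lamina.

Specimen A: true lamina count = 4209 − 7 + 8 = 4210.
Specimen A: at 3 years per lamina, 4210 × 3 = 12630 years.
A: 825.7 mm over 12630 years gives 825.7 / 12630 ≈ 0.065 mm per year.
Specimen B: 286.5 mm / 0.065 mm per year = 4407.69 years; at 3 years per lamina that is 4407.69 / 3 ≈ 1469 laminae.

1469 laminae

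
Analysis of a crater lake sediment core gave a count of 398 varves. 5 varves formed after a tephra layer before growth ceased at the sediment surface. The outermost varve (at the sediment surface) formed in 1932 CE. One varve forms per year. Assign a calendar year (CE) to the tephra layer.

1927 CE

5 varves formed after the tephra layer.
The varve at the sediment surface is 1932 CE, so the tephra layer dates to 1932 − 5 = 1927 CE.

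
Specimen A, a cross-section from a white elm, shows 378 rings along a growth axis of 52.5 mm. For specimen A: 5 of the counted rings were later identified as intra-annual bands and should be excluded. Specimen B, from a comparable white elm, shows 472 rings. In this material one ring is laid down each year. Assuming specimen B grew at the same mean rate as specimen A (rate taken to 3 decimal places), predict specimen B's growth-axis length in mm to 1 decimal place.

Specimen A: adjusted count: 378 − 5 = 373 rings.
A: 52.5 mm over 373 years gives 52.5 / 373 ≈ 0.141 mm per year.
For B, 0.141 mm/year × 472 years = 66.6 mm.

66.6 mm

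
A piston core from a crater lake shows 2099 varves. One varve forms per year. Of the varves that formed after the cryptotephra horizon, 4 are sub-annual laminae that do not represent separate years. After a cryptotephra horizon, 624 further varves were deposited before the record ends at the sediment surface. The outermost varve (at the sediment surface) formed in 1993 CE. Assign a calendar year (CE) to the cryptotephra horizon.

1373 CE

624 varves formed after the cryptotephra horizon.
Removing the 4 false varves leaves 624 − 4 = 620 true varves beyond the cryptotephra horizon.
The varve at the sediment surface is 1993 CE, so the cryptotephra horizon dates to 1993 − 620 = 1373 CE.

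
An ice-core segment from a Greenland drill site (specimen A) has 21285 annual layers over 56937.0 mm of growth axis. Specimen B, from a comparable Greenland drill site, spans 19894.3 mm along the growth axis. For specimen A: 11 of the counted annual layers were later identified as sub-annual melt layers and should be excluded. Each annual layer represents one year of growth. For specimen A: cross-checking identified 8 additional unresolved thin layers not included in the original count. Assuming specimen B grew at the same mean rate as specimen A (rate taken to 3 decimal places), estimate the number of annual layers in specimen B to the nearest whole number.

7437 annual layers

Specimen A: after corrections the count is 21285 − 11 + 8 = 21282 annual layers.
A: Extension rate ≈ 56937.0 / 21282 = 2.675 mm/yr.
For B, 19894.3 / 2.675 = 7437.12 years ≈ 7437 annual layers.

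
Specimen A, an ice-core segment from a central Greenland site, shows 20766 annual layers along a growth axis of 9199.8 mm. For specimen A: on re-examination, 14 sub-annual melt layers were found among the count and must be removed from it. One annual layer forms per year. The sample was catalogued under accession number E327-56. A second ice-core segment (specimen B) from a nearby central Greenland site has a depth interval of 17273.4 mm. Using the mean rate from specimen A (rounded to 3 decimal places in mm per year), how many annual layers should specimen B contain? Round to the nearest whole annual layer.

Specimen A: correcting the raw count gives 20766 − 14 = 20752 true annual layers.
A: Extension rate ≈ 9199.8 / 20752 = 0.443 mm/yr.
B spans 17273.4 / 0.443 = 38991.87 years ≈ 38992 annual layers.

38992 annual layers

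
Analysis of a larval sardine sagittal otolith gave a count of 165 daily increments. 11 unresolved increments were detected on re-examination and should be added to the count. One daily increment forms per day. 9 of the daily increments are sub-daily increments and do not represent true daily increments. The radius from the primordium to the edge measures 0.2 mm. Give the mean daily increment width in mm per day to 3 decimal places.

0.001 mm per day

After corrections the count is 165 − 9 + 11 = 167 daily increments.
0.2 mm over 167 days gives 0.2 / 167 ≈ 0.001 mm per day.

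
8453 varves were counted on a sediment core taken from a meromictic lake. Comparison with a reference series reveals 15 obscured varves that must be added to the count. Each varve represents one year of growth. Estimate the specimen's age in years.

8468 yr

Adjusted count: 8453 + 15 = 8468 varves.
With a one-to-one varve periodicity this is 8468 years.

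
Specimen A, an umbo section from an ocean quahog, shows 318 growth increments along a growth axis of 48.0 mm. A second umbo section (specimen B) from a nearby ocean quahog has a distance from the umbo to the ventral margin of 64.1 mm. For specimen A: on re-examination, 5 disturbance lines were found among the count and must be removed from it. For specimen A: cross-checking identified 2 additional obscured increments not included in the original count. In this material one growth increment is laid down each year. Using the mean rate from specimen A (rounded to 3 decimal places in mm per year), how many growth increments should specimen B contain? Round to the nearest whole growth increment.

Specimen A: true growth increment count = 318 − 5 + 2 = 315.
A: Mean rate = 48.0 mm / 315 years ≈ 0.152 mm per year.
Specimen B: 64.1 mm / 0.152 mm per year = 421.71 years ≈ 422 growth increments.

422 growth increments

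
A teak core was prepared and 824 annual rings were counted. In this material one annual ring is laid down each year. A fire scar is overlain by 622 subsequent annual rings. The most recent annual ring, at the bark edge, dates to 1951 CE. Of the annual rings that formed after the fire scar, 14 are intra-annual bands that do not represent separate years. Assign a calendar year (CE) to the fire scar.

1343 CE

There are 622 annual rings younger than the fire scar.
622 − 14 false = 608 true annual rings after the fire scar.
Counting back 608 years from 1951 CE places the fire scar in 1951 − 608 = 1343 CE.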